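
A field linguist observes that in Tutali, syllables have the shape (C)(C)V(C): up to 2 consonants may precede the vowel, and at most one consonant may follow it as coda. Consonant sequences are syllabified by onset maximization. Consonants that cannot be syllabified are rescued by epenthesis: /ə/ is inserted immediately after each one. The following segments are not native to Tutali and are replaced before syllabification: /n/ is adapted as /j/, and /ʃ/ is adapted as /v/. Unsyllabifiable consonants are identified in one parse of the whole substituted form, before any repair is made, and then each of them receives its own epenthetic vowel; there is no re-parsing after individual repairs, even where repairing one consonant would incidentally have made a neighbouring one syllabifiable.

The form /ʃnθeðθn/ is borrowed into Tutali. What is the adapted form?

vəjθeðθəjə

Substitution: /ʃ/ → /v/, /n/ → /j/, giving /vjθeðθj/.
The consonants /v/, /θ/, /j/ cannot be parsed into a legal (C)(C)V(C) syllable (at most one coda consonant is licensed; onsets may contain at most 2 consonants).
Inserting the epenthetic vowel yields /v/ → /və/, /θ/ → /θə/, /j/ → /jə/.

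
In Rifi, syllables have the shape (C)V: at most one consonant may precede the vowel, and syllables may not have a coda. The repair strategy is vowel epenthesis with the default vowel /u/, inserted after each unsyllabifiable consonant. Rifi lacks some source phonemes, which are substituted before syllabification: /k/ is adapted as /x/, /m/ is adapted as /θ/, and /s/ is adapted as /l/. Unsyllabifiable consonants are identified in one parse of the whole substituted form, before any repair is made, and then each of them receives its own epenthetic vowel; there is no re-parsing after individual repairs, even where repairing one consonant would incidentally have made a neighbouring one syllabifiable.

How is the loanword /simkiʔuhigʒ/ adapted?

liθuxiʔuhiguʒu

Substitution: /s/ → /l/, /m/ → /θ/, /k/ → /x/, giving /liθxiʔuhigʒ/.
Under (C)V, the unsyllabifiable consonants are /θ/, /g/, /ʒ/ (no codas are permitted; onsets are limited to one consonant).
Each unlicensed consonant becomes the onset of a new syllable: /θ/ → /θu/, /g/ → /gu/, /ʒ/ → /ʒu/.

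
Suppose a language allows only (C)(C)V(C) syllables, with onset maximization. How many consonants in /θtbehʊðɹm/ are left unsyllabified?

3

Under (C)(C)V(C), the unsyllabifiable consonants are /θ/, /ɹ/, /m/ (at most one coda consonant is licensed; onsets may contain at most 2 consonants).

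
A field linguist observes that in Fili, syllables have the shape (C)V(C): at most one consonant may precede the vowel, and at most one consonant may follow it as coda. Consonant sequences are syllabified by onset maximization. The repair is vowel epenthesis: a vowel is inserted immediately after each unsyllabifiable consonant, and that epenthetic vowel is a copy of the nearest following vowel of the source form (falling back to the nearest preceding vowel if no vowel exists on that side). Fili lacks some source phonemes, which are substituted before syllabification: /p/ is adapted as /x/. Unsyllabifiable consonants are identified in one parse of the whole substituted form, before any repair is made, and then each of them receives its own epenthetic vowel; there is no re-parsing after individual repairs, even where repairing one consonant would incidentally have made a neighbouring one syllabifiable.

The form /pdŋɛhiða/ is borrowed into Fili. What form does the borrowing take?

xɛdɛŋɛhiða

Substitution: /p/ → /x/, giving /xdŋɛhiða/.
Syllabifying with onset maximization leaves /x/, /d/ stranded (at most one coda consonant is licensed; onsets are limited to one consonant).
Each unlicensed consonant becomes the onset of a new syllable: /x/ → /xɛ/, /d/ → /dɛ/.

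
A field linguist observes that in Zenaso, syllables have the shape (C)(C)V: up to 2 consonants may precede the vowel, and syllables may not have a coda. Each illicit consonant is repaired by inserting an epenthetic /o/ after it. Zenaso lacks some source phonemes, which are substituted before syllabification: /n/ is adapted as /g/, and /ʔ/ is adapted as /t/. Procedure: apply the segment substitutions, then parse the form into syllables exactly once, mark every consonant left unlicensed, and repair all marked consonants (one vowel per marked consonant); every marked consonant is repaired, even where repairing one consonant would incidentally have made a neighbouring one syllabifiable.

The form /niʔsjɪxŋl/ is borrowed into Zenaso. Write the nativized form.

Substitution: /n/ → /g/, /ʔ/ → /t/, giving /gitsjɪxŋl/.
Syllabifying with onset maximization leaves /t/, /x/, /ŋ/, /l/ stranded (no codas are permitted; onsets may contain at most 2 consonants).
Inserting the epenthetic vowel yields /t/ → /to/, /x/ → /xo/, /ŋ/ → /ŋo/, /l/ → /lo/.

gitosjɪxoŋolo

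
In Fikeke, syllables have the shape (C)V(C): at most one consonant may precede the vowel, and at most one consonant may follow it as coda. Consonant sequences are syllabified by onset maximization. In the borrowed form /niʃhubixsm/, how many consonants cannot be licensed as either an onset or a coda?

The consonants /s/, /m/ cannot be parsed into a legal (C)V(C) syllable (at most one coda consonant is licensed; onsets are limited to one consonant).

2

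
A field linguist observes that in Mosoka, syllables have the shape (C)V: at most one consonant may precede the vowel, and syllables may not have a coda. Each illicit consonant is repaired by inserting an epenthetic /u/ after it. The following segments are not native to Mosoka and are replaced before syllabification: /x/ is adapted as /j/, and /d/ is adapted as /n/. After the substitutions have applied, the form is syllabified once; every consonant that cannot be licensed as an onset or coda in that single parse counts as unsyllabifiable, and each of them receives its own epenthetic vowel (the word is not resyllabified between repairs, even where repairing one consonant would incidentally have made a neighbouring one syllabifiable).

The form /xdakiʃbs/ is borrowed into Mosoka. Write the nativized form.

Substitution: /x/ → /j/, /d/ → /n/, giving /jnakiʃbs/.
The consonants /j/, /ʃ/, /b/, /s/ cannot be parsed into a legal (C)V syllable (no codas are permitted; onsets are limited to one consonant).
Each unlicensed consonant becomes the onset of a new syllable: /j/ → /ju/, /ʃ/ → /ʃu/, /b/ → /bu/, /s/ → /su/.

junakiʃubusu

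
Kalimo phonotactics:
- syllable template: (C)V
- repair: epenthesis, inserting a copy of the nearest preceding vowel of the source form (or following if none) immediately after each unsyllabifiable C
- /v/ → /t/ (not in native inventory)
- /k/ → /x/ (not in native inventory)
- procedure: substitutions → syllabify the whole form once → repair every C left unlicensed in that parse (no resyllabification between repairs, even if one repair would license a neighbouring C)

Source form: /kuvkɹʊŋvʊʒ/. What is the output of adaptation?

Substitution: /k/ → /x/, /v/ → /t/, giving /xutxɹʊŋtʊʒ/.
The consonants /t/, /x/, /ŋ/, /ʒ/ cannot be parsed into a legal (C)V syllable (no codas are permitted; onsets are limited to one consonant).
Each unlicensed consonant becomes the onset of a new syllable: /t/ → /tu/, /x/ → /xu/, /ŋ/ → /ŋʊ/, /ʒ/ → /ʒʊ/.

xutuxuɹʊŋʊtʊʒʊ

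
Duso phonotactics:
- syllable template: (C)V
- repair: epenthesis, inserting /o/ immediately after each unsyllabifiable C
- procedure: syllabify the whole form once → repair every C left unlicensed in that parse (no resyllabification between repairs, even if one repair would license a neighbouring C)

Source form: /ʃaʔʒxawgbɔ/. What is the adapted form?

The consonants /ʔ/, /ʒ/, /w/, /g/ cannot be parsed into a legal (C)V syllable (no codas are permitted; onsets are limited to one consonant).
Inserting the epenthetic vowel yields /ʔ/ → /ʔo/, /ʒ/ → /ʒo/, /w/ → /wo/, /g/ → /go/.

ʃaʔoʒoxawogobɔ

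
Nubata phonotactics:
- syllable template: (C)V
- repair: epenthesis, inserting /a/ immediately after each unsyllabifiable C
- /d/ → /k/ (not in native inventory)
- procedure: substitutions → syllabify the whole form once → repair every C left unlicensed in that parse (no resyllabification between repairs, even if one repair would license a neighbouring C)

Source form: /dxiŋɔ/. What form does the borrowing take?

kaxiŋɔ

Substitution: /d/ → /k/, giving /kxiŋɔ/.
Syllabifying with onset maximization leaves /k/ stranded (no codas are permitted; onsets are limited to one consonant).
Epenthesis after each stranded consonant: /k/ → /ka/.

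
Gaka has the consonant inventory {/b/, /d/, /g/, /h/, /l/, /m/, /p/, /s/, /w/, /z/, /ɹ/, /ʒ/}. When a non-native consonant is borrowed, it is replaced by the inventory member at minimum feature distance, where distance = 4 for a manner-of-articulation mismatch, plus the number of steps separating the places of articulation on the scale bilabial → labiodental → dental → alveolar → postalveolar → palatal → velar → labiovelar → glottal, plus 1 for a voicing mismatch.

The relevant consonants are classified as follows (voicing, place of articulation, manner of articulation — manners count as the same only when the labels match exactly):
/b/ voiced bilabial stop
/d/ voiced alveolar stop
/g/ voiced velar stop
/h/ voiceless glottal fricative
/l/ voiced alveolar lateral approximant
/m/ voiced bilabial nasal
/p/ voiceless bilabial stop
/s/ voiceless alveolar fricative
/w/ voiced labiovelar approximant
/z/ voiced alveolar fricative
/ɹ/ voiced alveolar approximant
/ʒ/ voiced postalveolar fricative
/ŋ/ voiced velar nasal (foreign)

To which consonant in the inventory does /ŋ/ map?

g

/g/ is closest: manner differs (nasal→stop, +4), place distance 0 (velar→velar), same voicing; total 4. Next closest is /w/ at distance 5.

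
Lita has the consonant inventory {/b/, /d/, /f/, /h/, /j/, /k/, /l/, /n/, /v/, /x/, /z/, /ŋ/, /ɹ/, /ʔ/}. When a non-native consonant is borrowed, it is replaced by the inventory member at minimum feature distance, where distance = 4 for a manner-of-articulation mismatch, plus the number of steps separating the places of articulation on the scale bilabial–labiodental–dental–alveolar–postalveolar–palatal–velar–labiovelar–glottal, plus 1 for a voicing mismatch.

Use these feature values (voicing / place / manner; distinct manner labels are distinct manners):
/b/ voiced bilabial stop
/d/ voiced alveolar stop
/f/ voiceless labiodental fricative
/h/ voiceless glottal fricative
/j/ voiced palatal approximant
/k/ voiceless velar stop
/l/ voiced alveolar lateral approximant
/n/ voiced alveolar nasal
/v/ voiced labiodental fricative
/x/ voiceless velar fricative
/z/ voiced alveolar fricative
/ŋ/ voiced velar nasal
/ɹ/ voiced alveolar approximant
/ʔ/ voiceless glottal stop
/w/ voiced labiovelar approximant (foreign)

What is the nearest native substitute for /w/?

/j/ is closest: same manner (approximant), place distance 2 (labiovelar→palatal), same voicing; total 2. Next closest is /ɹ/ at distance 4.

j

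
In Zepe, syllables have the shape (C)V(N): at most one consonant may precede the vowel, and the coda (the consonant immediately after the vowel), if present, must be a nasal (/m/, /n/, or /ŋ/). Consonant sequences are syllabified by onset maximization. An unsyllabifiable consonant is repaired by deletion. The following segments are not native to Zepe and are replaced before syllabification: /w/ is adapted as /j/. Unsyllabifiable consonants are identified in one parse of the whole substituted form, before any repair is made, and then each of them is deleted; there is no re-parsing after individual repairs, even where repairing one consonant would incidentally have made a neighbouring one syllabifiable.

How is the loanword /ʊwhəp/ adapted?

Substitution: /w/ → /j/, giving /ʊjhəp/.
The consonants /j/, /p/ cannot be parsed into a legal (C)V(N) syllable (only a nasal (/m/, /n/, or /ŋ/) is licensed in coda position; onsets are limited to one consonant).
Deleting the stranded consonants removes /j/, /p/.

ʊhə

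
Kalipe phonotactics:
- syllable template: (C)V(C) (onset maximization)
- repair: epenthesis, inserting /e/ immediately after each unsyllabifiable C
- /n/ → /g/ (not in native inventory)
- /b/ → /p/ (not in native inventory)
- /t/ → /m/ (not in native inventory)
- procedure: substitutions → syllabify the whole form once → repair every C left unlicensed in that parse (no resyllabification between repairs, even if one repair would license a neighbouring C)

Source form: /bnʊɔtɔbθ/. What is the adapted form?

pegʊɔmɔpθe

Substitution: /b/ → /p/, /n/ → /g/, /t/ → /m/, giving /pgʊɔmɔpθ/.
Syllabifying with onset maximization leaves /p/, /θ/ stranded (at most one coda consonant is licensed; onsets are limited to one consonant).
Inserting the epenthetic vowel yields /p/ → /pe/, /θ/ → /θe/.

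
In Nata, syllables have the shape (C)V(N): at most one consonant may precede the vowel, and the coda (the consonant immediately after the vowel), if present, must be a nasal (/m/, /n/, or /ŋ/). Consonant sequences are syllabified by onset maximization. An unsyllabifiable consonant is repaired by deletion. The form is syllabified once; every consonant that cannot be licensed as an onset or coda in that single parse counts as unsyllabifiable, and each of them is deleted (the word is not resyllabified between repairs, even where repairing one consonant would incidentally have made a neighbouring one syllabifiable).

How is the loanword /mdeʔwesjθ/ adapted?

The consonants /m/, /ʔ/, /s/, /j/, /θ/ cannot be parsed into a legal (C)V(N) syllable (only a nasal (/m/, /n/, or /ŋ/) is licensed in coda position; onsets are limited to one consonant).
Deleting the stranded consonants removes /m/, /ʔ/, /s/, /j/, /θ/.

dewe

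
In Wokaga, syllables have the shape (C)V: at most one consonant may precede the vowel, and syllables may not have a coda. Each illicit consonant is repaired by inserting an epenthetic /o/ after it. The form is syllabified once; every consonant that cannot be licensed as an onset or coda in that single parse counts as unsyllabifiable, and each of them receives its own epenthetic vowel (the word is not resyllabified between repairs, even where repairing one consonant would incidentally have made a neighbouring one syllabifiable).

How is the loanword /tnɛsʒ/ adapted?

tonɛsoʒo

Syllabifying with onset maximization leaves /t/, /s/, /ʒ/ stranded (no codas are permitted; onsets are limited to one consonant).
Epenthesis after each stranded consonant: /t/ → /to/, /s/ → /so/, /ʒ/ → /ʒo/.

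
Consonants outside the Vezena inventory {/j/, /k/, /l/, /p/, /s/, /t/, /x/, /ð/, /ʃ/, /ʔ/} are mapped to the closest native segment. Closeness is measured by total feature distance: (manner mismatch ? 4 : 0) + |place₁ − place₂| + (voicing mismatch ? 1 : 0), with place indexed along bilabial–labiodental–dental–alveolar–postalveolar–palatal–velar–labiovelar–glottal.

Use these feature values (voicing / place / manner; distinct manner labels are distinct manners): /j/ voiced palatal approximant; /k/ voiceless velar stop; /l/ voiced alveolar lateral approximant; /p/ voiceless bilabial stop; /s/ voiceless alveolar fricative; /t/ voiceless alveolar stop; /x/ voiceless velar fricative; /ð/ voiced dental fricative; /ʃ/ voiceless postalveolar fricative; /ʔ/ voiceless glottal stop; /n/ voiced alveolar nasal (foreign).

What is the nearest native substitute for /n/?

l

/l/ is closest: manner differs (nasal→lateral approximant, +4), place distance 0 (alveolar→alveolar), same voicing; total 4. Next closest is /s/ at distance 5.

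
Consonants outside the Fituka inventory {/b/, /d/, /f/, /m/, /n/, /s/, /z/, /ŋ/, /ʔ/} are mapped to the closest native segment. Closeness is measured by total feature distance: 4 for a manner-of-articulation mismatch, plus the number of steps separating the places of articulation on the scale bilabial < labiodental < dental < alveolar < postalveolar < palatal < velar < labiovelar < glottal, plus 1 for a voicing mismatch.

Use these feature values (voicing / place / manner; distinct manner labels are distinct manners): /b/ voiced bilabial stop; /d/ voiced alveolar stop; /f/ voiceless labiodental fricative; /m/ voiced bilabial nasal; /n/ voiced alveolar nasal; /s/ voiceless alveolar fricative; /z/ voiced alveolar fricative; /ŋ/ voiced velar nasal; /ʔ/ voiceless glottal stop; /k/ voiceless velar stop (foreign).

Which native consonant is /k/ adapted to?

ʔ

/ʔ/ is closest: same manner (stop), place distance 2 (velar→glottal), same voicing; total 2. Next closest is /d/ at distance 4.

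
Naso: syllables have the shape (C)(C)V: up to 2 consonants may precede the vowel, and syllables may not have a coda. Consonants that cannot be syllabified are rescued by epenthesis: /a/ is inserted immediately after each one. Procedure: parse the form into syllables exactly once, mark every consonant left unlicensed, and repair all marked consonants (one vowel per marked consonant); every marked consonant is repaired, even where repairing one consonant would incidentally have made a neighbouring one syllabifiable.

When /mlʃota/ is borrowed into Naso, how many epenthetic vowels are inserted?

1

The unsyllabifiable consonants are /m/; each receives one epenthetic vowel.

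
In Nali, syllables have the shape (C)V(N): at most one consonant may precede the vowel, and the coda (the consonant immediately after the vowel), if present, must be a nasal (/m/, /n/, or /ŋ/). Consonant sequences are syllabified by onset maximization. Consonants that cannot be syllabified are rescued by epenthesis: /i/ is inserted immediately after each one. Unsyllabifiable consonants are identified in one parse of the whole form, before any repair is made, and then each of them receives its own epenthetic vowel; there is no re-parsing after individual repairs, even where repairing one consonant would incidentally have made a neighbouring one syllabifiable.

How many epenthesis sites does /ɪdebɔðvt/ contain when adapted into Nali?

The unsyllabifiable consonants are /ð/, /v/, /t/; each receives one epenthetic vowel.

3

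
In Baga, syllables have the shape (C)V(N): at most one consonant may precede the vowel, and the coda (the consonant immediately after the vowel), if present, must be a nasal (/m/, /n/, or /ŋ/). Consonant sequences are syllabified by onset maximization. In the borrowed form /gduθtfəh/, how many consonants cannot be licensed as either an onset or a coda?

4

The consonants /g/, /θ/, /t/, /h/ cannot be parsed into a legal (C)V(N) syllable (only a nasal (/m/, /n/, or /ŋ/) is licensed in coda position; onsets are limited to one consonant).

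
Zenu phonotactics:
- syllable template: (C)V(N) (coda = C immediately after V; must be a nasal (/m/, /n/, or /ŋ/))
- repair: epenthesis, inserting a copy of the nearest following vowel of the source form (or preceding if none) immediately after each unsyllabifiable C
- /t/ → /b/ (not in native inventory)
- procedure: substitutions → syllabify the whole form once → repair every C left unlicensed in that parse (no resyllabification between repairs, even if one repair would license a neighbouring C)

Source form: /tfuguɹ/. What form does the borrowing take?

bufuguɹu

Substitution: /t/ → /b/, giving /bfuguɹ/.
The consonants /b/, /ɹ/ cannot be parsed into a legal (C)V(N) syllable (only a nasal (/m/, /n/, or /ŋ/) is licensed in coda position; onsets are limited to one consonant).
Inserting the epenthetic vowel yields /b/ → /bu/, /ɹ/ → /ɹu/.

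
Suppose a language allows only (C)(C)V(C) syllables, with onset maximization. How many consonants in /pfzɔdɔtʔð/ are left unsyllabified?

The consonants /p/, /ʔ/, /ð/ cannot be parsed into a legal (C)(C)V(C) syllable (at most one coda consonant is licensed; onsets may contain at most 2 consonants).

3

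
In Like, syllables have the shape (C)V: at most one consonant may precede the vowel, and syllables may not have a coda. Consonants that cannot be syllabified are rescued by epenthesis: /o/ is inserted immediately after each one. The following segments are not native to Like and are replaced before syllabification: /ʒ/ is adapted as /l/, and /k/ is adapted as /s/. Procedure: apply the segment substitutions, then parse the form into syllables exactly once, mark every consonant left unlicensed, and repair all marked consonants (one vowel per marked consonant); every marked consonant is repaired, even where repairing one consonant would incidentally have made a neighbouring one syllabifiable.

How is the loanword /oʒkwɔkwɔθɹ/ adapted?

olosowɔsowɔθoɹo

Substitution: /ʒ/ → /l/, /k/ → /s/, giving /olswɔswɔθɹ/.
Syllabifying with onset maximization leaves /l/, /s/, /s/, /θ/, /ɹ/ stranded (no codas are permitted; onsets are limited to one consonant).
Each unlicensed consonant becomes the onset of a new syllable: /l/ → /lo/, /s/ → /so/, /s/ → /so/, /θ/ → /θo/, /ɹ/ → /ɹo/.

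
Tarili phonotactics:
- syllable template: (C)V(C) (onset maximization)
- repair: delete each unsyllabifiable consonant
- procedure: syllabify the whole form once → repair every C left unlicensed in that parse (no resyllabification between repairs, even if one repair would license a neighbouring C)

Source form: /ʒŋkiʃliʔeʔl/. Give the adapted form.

Under (C)V(C), the unsyllabifiable consonants are /ʒ/, /ŋ/, /l/ (at most one coda consonant is licensed; onsets are limited to one consonant).
Deletion applies to /ʒ/, /ŋ/, /l/.

kiʃliʔeʔ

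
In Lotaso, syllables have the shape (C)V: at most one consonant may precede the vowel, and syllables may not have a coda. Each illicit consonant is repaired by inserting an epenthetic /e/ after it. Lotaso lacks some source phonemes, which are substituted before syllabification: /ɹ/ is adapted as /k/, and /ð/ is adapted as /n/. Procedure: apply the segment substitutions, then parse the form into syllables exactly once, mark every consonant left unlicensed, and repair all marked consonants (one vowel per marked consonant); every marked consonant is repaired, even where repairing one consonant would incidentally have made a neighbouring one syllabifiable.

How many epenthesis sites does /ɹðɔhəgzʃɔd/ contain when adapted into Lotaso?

After substitution the input is /knɔhəgzʃɔd/.
The unsyllabifiable consonants are /k/, /g/, /z/, /d/; each receives one epenthetic vowel.

4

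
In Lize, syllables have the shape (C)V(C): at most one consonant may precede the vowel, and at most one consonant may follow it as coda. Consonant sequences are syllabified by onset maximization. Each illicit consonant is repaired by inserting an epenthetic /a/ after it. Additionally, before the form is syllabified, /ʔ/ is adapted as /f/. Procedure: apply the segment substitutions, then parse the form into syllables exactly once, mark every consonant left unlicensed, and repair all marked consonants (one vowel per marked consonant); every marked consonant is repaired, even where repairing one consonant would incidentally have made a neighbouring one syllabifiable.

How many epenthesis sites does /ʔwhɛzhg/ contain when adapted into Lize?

After substitution the input is /fwhɛzhg/.
The unsyllabifiable consonants are /f/, /w/, /h/, /g/; each receives one epenthetic vowel.

4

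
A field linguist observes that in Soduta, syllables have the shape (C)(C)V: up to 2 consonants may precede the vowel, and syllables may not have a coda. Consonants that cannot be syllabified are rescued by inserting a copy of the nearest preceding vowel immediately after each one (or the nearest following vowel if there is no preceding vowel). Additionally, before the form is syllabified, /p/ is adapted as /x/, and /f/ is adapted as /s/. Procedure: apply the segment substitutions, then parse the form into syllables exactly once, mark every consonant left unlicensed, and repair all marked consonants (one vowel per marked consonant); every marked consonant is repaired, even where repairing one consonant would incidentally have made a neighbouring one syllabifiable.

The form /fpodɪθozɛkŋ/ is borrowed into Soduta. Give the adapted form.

Substitution: /f/ → /s/, /p/ → /x/, giving /sxodɪθozɛkŋ/.
Under (C)(C)V, the unsyllabifiable consonants are /k/, /ŋ/ (no codas are permitted; onsets may contain at most 2 consonants).
Each unlicensed consonant becomes the onset of a new syllable: /k/ → /kɛ/, /ŋ/ → /ŋɛ/.

sxodɪθozɛkɛŋɛ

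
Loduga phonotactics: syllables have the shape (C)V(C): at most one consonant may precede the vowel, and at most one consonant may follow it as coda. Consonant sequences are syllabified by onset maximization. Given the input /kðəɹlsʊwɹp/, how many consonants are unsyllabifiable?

Syllabifying with onset maximization leaves /k/, /l/, /ɹ/, /p/ stranded (at most one coda consonant is licensed; onsets are limited to one consonant).

4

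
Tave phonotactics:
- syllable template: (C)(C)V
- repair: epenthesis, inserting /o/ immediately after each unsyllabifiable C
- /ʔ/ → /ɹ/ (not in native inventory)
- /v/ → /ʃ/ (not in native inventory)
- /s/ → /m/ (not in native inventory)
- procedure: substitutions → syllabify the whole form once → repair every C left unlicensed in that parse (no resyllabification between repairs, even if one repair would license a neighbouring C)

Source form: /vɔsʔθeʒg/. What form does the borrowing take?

ʃɔmoɹθeʒogo

Substitution: /v/ → /ʃ/, /s/ → /m/, /ʔ/ → /ɹ/, giving /ʃɔmɹθeʒg/.
Syllabifying with onset maximization leaves /m/, /ʒ/, /g/ stranded (no codas are permitted; onsets may contain at most 2 consonants).
Each unlicensed consonant becomes the onset of a new syllable: /m/ → /mo/, /ʒ/ → /ʒo/, /g/ → /go/.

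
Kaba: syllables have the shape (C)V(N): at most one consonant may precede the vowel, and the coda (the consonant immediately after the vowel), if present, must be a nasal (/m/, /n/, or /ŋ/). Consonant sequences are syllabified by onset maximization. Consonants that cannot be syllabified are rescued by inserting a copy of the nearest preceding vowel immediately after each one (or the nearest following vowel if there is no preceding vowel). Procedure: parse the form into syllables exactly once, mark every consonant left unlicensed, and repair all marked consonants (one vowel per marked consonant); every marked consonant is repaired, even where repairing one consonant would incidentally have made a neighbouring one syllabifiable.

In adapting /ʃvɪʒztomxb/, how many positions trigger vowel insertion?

The unsyllabifiable consonants are /ʃ/, /ʒ/, /z/, /x/, /b/; each receives one epenthetic vowel.

5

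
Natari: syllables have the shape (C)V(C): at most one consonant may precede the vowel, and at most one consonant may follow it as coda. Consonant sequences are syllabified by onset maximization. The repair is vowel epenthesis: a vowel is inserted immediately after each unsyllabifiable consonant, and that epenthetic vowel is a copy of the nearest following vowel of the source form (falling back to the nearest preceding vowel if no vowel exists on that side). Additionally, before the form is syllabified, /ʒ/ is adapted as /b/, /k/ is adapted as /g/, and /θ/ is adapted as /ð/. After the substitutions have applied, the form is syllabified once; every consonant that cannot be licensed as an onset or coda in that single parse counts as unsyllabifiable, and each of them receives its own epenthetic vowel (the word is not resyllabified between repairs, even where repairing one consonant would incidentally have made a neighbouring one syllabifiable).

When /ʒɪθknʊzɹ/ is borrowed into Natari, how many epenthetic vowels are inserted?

After substitution the input is /bɪðgnʊzɹ/.
The unsyllabifiable consonants are /g/, /ɹ/; each receives one epenthetic vowel.

2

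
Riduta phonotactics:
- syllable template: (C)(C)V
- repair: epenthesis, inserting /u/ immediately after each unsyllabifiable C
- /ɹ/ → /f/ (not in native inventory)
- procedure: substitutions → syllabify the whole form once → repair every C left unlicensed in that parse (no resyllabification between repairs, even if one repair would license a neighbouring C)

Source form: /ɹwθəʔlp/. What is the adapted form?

fuwθəʔulupu

Substitution: /ɹ/ → /f/, giving /fwθəʔlp/.
Under (C)(C)V, the unsyllabifiable consonants are /f/, /ʔ/, /l/, /p/ (no codas are permitted; onsets may contain at most 2 consonants).
Each unlicensed consonant becomes the onset of a new syllable: /f/ → /fu/, /ʔ/ → /ʔu/, /l/ → /lu/, /p/ → /pu/.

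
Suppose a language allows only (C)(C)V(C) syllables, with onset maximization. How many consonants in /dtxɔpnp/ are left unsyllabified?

3

The consonants /d/, /n/, /p/ cannot be parsed into a legal (C)(C)V(C) syllable (at most one coda consonant is licensed; onsets may contain at most 2 consonants).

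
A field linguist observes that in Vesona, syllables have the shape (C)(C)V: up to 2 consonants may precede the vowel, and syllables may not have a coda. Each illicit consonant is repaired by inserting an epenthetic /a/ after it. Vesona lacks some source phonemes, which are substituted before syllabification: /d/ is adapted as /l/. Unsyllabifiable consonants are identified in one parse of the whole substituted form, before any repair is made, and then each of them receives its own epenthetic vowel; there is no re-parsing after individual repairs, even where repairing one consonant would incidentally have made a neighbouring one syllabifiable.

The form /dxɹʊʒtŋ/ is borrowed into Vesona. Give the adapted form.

Substitution: /d/ → /l/, giving /lxɹʊʒtŋ/.
Under (C)(C)V, the unsyllabifiable consonants are /l/, /ʒ/, /t/, /ŋ/ (no codas are permitted; onsets may contain at most 2 consonants).
Epenthesis after each stranded consonant: /l/ → /la/, /ʒ/ → /ʒa/, /t/ → /ta/, /ŋ/ → /ŋa/.

laxɹʊʒataŋa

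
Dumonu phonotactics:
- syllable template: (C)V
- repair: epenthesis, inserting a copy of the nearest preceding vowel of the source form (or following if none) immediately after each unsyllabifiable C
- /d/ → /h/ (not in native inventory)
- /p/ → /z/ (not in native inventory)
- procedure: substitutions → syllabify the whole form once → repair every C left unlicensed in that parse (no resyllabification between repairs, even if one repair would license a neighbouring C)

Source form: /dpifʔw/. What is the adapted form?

hizifiʔiwi

Substitution: /d/ → /h/, /p/ → /z/, giving /hzifʔw/.
The consonants /h/, /f/, /ʔ/, /w/ cannot be parsed into a legal (C)V syllable (no codas are permitted; onsets are limited to one consonant).
Epenthesis after each stranded consonant: /h/ → /hi/, /f/ → /fi/, /ʔ/ → /ʔi/, /w/ → /wi/.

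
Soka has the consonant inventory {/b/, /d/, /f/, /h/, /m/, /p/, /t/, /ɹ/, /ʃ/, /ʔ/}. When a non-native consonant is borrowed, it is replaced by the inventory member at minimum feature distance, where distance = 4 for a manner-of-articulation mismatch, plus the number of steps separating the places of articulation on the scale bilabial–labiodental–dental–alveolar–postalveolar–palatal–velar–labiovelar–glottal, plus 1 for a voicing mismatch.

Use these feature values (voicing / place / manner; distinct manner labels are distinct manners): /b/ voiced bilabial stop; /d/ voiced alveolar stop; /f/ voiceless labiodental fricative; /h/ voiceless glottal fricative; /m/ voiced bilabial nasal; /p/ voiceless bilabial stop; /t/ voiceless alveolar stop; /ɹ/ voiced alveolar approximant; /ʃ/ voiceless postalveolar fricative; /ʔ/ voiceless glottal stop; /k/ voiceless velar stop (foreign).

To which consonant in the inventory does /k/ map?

/ʔ/ is closest: same manner (stop), place distance 2 (velar→glottal), same voicing; total 2. Next closest is /t/ at distance 3.

ʔ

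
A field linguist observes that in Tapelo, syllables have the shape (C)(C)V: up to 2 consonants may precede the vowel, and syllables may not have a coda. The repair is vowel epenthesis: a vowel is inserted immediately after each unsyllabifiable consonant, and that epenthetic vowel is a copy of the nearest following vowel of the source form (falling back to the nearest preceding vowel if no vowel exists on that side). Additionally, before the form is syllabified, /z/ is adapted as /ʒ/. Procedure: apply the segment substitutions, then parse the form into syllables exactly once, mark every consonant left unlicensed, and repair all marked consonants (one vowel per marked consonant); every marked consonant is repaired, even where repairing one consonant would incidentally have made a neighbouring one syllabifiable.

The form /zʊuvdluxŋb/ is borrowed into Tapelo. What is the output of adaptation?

ʒʊuvudluxuŋubu

Substitution: /z/ → /ʒ/, giving /ʒʊuvdluxŋb/.
The consonants /v/, /x/, /ŋ/, /b/ cannot be parsed into a legal (C)(C)V syllable (no codas are permitted; onsets may contain at most 2 consonants).
Epenthesis after each stranded consonant: /v/ → /vu/, /x/ → /xu/, /ŋ/ → /ŋu/, /b/ → /bu/.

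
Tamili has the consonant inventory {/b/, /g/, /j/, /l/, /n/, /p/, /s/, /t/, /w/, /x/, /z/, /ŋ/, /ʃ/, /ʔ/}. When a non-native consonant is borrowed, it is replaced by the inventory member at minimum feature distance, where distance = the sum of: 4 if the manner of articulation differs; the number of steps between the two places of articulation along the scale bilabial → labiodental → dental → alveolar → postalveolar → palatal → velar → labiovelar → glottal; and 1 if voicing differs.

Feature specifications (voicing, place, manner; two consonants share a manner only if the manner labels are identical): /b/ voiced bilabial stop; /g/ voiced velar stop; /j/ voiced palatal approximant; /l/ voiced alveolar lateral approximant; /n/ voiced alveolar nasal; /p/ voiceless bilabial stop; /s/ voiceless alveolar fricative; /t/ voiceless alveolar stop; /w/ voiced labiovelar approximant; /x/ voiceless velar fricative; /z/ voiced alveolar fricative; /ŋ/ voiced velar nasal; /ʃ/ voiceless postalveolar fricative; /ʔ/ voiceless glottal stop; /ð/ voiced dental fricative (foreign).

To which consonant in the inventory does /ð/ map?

z

/z/ is closest: same manner (fricative), place distance 1 (dental→alveolar), same voicing; total 1. Next closest is /s/ at distance 2.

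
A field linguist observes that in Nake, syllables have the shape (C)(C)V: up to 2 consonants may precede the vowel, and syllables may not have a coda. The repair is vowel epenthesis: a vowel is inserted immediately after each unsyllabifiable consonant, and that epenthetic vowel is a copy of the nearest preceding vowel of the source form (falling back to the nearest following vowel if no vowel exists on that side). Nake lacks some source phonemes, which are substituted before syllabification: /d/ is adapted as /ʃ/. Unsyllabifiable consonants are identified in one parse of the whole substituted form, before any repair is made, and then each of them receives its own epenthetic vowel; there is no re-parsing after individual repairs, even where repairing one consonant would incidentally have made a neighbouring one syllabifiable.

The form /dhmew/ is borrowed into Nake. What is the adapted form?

ʃehmewe

Substitution: /d/ → /ʃ/, giving /ʃhmew/.
Syllabifying with onset maximization leaves /ʃ/, /w/ stranded (no codas are permitted; onsets may contain at most 2 consonants).
Epenthesis after each stranded consonant: /ʃ/ → /ʃe/, /w/ → /we/.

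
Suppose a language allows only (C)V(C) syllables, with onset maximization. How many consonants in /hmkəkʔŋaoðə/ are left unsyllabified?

The consonants /h/, /m/, /ʔ/ cannot be parsed into a legal (C)V(C) syllable (at most one coda consonant is licensed; onsets are limited to one consonant).

3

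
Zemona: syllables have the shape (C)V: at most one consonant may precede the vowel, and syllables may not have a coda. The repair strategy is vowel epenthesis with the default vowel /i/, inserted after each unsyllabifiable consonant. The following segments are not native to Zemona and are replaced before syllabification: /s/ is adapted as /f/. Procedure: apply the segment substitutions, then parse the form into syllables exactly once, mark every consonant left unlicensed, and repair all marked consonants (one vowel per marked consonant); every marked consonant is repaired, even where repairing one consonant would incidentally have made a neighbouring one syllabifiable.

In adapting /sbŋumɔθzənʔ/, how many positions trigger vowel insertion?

After substitution the input is /fbŋumɔθzənʔ/.
The unsyllabifiable consonants are /f/, /b/, /θ/, /n/, /ʔ/; each receives one epenthetic vowel.

5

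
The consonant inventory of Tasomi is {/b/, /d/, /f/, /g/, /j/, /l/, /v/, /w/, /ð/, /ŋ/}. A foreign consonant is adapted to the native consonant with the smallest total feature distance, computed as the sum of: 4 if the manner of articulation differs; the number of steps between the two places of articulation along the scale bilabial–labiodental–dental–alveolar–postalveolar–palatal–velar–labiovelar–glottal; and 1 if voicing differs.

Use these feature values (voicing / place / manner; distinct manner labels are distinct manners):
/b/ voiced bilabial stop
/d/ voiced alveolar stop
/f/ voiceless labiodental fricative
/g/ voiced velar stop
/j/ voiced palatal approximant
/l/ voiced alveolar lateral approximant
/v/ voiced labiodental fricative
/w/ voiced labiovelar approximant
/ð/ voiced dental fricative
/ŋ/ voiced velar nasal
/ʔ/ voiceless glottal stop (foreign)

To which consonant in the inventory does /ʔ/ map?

/g/ is closest: same manner (stop), place distance 2 (glottal→velar), voicing differs (+1); total 3. Next closest is /d/ at distance 6.

g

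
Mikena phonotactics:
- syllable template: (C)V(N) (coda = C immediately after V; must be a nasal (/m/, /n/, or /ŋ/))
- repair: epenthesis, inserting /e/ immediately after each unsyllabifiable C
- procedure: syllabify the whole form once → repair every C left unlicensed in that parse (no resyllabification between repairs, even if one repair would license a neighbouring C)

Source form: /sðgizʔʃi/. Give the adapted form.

seðegizeʔeʃi

Syllabifying with onset maximization leaves /s/, /ð/, /z/, /ʔ/ stranded (only a nasal (/m/, /n/, or /ŋ/) is licensed in coda position; onsets are limited to one consonant).
Each unlicensed consonant becomes the onset of a new syllable: /s/ → /se/, /ð/ → /ðe/, /z/ → /ze/, /ʔ/ → /ʔe/.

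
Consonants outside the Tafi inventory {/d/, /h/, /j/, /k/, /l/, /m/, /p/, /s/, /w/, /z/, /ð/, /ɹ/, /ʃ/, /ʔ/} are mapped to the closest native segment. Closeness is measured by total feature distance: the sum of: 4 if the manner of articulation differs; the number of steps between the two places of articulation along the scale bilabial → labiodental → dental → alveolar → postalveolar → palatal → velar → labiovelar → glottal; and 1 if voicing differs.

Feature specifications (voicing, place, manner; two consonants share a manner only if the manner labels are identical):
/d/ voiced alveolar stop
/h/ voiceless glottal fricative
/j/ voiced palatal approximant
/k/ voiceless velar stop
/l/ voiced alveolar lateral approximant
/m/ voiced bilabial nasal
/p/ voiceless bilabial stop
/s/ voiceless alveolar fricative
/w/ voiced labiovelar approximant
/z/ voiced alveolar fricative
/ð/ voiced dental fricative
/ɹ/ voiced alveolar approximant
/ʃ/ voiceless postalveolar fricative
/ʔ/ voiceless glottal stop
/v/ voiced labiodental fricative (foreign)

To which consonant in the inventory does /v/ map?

/ð/ is closest: same manner (fricative), place distance 1 (labiodental→dental), same voicing; total 1. Next closest is /z/ at distance 2.

ð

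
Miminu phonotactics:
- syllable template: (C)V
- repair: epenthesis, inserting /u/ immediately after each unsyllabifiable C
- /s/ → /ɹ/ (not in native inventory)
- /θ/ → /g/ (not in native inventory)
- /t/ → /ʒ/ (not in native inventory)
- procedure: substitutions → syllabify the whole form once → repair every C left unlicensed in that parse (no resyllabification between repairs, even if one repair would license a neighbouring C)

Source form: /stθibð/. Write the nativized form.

Substitution: /s/ → /ɹ/, /t/ → /ʒ/, /θ/ → /g/, giving /ɹʒgibð/.
Under (C)V, the unsyllabifiable consonants are /ɹ/, /ʒ/, /b/, /ð/ (no codas are permitted; onsets are limited to one consonant).
Each unlicensed consonant becomes the onset of a new syllable: /ɹ/ → /ɹu/, /ʒ/ → /ʒu/, /b/ → /bu/, /ð/ → /ðu/.

ɹuʒugibuðu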